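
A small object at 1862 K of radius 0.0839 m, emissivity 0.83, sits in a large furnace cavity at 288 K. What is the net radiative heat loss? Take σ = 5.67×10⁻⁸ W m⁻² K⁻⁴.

A = 4πr² = 4π × (0.0839)² = 0.0885 m².
Q = εσA(T⁴ − T_s⁴). T⁴ − T_s⁴ = (1862)⁴ − (288)⁴ = 1.20×10^13 − 6.88×10^9 = 1.20×10^13 K⁴.
Q = 0.83 × 5.67×10⁻⁸ × 0.0885 × 1.20×10^13 = 50000 W.

Q ≈ 50000 W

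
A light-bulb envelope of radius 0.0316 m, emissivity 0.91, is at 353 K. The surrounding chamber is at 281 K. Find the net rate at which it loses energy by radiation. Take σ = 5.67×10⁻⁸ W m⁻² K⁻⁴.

Q ≈ 6.02 W

A = 4πr² = 4π × (0.0316)² = 0.0125 m².
Q = εσA(T⁴ − T_s⁴). T⁴ − T_s⁴ = (353)⁴ − (281)⁴ = 1.55×10^10 − 6.23×10^9 = 9.29×10^9 K⁴.
Q = 0.91 × 5.67×10⁻⁸ × 0.0125 × 9.29×10^9 = 6.02 W.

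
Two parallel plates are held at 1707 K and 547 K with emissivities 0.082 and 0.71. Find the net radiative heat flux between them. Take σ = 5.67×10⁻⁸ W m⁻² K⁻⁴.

For two large parallel gray plates, q = σ(T₁⁴ − T₂⁴) / (1/ε₁ + 1/ε₂ − 1).
1/ε₁ + 1/ε₂ − 1 = 1/0.082 + 1/0.71 − 1 = 12.60.
T₁⁴ − T₂⁴ = 8.49×10^12 − 8.95×10^10 = 8.40×10^12 K⁴.
q = 5.67×10⁻⁸ × 8.40×10^12 / 12.60 = 37800 W/m².

q ≈ 37800 W/m²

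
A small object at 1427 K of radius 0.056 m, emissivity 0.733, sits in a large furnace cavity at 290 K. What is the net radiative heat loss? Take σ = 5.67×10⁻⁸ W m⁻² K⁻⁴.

Q ≈ 6780 W

A = 4πr² = 4π × (0.056)² = 0.0394 m².
Q = εσA(T⁴ − T_s⁴). T⁴ − T_s⁴ = (1427)⁴ − (290)⁴ = 4.15×10^12 − 7.07×10^9 = 4.14×10^12 K⁴.
Q = 0.733 × 5.67×10⁻⁸ × 0.0394 × 4.14×10^12 = 6780 W.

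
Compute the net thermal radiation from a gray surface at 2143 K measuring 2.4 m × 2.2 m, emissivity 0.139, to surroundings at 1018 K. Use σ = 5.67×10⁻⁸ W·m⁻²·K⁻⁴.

Q ≈ 8.33×10^5 W

A = 2.4 × 2.2 = 5.28 m².
Q = εσA(T⁴ − T_s⁴). T⁴ − T_s⁴ = (2143)⁴ − (1018)⁴ = 2.11×10^13 − 1.07×10^12 = 2.00×10^13 K⁴.
Q = 0.139 × 5.67×10⁻⁸ × 5.28 × 2.00×10^13 = 8.33×10^5 W.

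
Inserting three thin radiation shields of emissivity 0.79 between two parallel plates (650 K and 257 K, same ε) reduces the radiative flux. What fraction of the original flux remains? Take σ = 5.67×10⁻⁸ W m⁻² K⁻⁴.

ratio ≈ 0.250

With N identical shields there are N+1 = 4 gaps in series, each with the same radiative resistance, so the flux falls to 1/(N+1) of its unshielded value.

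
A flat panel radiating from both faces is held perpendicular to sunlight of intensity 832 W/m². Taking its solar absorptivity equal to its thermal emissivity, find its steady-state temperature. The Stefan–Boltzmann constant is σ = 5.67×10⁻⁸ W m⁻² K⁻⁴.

Absorbed flux αS = emitted flux 2εσT⁴ per unit area; with α = ε this gives T = (S/2σ)^(1/4).
T = (832 / (2 × 5.67×10⁻⁸))^(1/4) = (7.34×10^9)^(1/4).
T = 293 K.

T ≈ 293 K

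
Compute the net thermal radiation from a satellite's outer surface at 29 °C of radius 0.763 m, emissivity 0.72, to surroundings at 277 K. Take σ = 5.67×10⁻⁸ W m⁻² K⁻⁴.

A = 4πr² = 4π × (0.763)² = 7.32 m².
Convert: 29 °C = 302 K.
Q = εσA(T⁴ − T_s⁴). T⁴ − T_s⁴ = (302)⁴ − (277)⁴ = 8.32×10^9 − 5.89×10^9 = 2.43×10^9 K⁴.
Q = 0.72 × 5.67×10⁻⁸ × 7.32 × 2.43×10^9 = 726 W.

Q ≈ 726 W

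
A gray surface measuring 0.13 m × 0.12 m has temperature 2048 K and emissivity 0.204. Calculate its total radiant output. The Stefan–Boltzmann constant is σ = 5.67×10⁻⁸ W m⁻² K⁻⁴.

P ≈ 3170 W

A = 0.13 × 0.12 = 0.0156 m².
P = εσAT⁴ = 0.204 × 5.67×10⁻⁸ × 0.0156 × (2048)⁴ = 0.204 × 5.67×10⁻⁸ × 0.0156 × 1.76×10^13.
P = 3170 W.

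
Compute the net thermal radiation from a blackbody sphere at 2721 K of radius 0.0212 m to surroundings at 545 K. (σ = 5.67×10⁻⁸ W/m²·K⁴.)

A = 4πr² = 4π × (0.0212)² = 5.65×10^-3 m².
Q = σA(T⁴ − T_s⁴). T⁴ − T_s⁴ = (2721)⁴ − (545)⁴ = 5.48×10^13 − 8.82×10^10 = 5.47×10^13 K⁴.
Q = 5.67×10⁻⁸ × 5.65×10^-3 × 5.47×10^13 = 17500 W.

Q ≈ 17500 W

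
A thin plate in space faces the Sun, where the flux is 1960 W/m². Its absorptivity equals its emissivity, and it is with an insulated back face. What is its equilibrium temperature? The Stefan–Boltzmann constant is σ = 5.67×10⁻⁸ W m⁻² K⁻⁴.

T ≈ 431 K

Absorbed flux αS = emitted flux εσT⁴ (one radiating face); with α = ε, T = (S/σ)^(1/4).
T = (1960 / 5.67×10⁻⁸)^(1/4) = (3.46×10^10)^(1/4).
T = 431 K.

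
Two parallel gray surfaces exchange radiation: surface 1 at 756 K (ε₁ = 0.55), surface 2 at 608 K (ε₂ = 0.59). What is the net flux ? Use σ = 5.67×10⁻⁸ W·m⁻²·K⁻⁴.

q ≈ 4290 W/m²

For two large parallel gray plates, q = σ(T₁⁴ − T₂⁴) / (1/ε₁ + 1/ε₂ − 1).
1/ε₁ + 1/ε₂ − 1 = 1/0.55 + 1/0.59 − 1 = 2.513.
T₁⁴ − T₂⁴ = 3.27×10^11 − 1.37×10^11 = 1.90×10^11 K⁴.
q = 5.67×10⁻⁸ × 1.90×10^11 / 2.513 = 4290 W/m².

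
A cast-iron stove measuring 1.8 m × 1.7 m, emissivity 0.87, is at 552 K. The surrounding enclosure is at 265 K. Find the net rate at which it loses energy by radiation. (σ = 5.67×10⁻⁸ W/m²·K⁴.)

Q ≈ 13300 W

A = 1.8 × 1.7 = 3.06 m².
Q = εσA(T⁴ − T_s⁴). T⁴ − T_s⁴ = (552)⁴ − (265)⁴ = 9.28×10^10 − 4.93×10^9 = 8.79×10^10 K⁴.
Q = 0.87 × 5.67×10⁻⁸ × 3.06 × 8.79×10^10 = 13300 W.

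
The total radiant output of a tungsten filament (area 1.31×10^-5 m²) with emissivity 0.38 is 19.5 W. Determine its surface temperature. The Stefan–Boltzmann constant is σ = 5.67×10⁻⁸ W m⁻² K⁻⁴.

T ≈ 2880 K

From P = εσAT⁴, T = (P / εσA)^(1/4) = (19.5 / (0.38 × 5.67×10⁻⁸ × 1.31×10^-5))^(1/4).
T = (6.91×10^13)^(1/4) = 2880 K.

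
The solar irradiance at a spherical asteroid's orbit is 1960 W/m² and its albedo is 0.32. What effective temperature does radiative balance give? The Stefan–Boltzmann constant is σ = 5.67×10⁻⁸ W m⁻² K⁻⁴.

T ≈ 277 K

Power absorbed = (1−a)S·πR²; power emitted = 4πR²σT⁴. Equating and cancelling πR²:
T = ((1−a)S / 4σ)^(1/4) = (1330 / (4 × 5.67×10⁻⁸))^(1/4) = (5.88×10^9)^(1/4).
T = 277 K.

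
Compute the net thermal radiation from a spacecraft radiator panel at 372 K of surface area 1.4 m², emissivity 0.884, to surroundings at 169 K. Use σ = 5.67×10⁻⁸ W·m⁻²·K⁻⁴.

Q = εσA(T⁴ − T_s⁴). T⁴ − T_s⁴ = (372)⁴ − (169)⁴ = 1.92×10^10 − 8.16×10^8 = 1.83×10^10 K⁴.
Q = 0.884 × 5.67×10⁻⁸ × 1.40 × 1.83×10^10 = 1290 W.

Q ≈ 1290 W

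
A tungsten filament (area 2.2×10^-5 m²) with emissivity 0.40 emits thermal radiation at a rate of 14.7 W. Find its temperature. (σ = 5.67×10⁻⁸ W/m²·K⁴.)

T ≈ 2330 K

From P = εσAT⁴, T = (P / εσA)^(1/4) = (14.7 / (0.40 × 5.67×10⁻⁸ × 2.20×10^-5))^(1/4).
T = (2.95×10^13)^(1/4) = 2330 K.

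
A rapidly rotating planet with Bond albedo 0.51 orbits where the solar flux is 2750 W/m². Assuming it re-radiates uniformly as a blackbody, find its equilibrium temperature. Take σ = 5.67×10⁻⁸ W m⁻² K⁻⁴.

Power absorbed = (1−a)S·πR²; power emitted = 4πR²σT⁴. Equating and cancelling πR²:
T = ((1−a)S / 4σ)^(1/4) = (1350 / (4 × 5.67×10⁻⁸))^(1/4) = (5.94×10^9)^(1/4).
T = 278 K.

T ≈ 278 K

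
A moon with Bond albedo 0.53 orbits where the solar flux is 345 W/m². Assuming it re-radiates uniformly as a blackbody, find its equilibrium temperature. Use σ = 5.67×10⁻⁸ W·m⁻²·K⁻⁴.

T ≈ 164 K

Power absorbed = (1−a)S·πR²; power emitted = 4πR²σT⁴. Equating and cancelling πR²:
T = ((1−a)S / 4σ)^(1/4) = (162 / (4 × 5.67×10⁻⁸))^(1/4) = (7.15×10^8)^(1/4).
T = 164 K.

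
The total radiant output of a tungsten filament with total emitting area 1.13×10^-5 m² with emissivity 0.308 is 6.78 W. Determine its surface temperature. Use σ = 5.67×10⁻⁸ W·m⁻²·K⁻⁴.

T ≈ 2420 K

From P = εσAT⁴, T = (P / εσA)^(1/4) = (6.78 / (0.308 × 5.67×10⁻⁸ × 1.13×10^-5))^(1/4).
T = (3.44×10^13)^(1/4) = 2420 K.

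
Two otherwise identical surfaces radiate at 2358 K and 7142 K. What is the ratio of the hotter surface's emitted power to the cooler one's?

P ∝ T⁴, so the ratio is (7142/2358)⁴ = (3.029)⁴ = 84.2.

ratio ≈ 84.2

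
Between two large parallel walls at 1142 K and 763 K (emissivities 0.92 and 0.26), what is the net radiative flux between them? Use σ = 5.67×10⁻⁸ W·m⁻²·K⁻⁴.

q ≈ 19600 W/m²

For two large parallel gray plates, q = σ(T₁⁴ − T₂⁴) / (1/ε₁ + 1/ε₂ − 1).
1/ε₁ + 1/ε₂ − 1 = 1/0.92 + 1/0.26 − 1 = 3.933.
T₁⁴ − T₂⁴ = 1.70×10^12 − 3.39×10^11 = 1.36×10^12 K⁴.
q = 5.67×10⁻⁸ × 1.36×10^12 / 3.933 = 19600 W/m².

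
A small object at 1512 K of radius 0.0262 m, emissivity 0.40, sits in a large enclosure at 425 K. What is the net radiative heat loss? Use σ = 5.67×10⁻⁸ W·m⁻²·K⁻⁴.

A = 4πr² = 4π × (0.0262)² = 8.63×10^-3 m².
Q = εσA(T⁴ − T_s⁴). T⁴ − T_s⁴ = (1512)⁴ − (425)⁴ = 5.23×10^12 − 3.26×10^10 = 5.19×10^12 K⁴.
Q = 0.40 × 5.67×10⁻⁸ × 8.63×10^-3 × 5.19×10^12 = 1020 W.

Q ≈ 1020 W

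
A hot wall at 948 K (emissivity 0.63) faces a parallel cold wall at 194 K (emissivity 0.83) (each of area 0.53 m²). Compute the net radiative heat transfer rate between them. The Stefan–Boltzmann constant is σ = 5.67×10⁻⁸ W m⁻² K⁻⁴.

For two large parallel gray plates, q = σ(T₁⁴ − T₂⁴) / (1/ε₁ + 1/ε₂ − 1).
1/ε₁ + 1/ε₂ − 1 = 1/0.63 + 1/0.83 − 1 = 1.792.
T₁⁴ − T₂⁴ = 8.08×10^11 − 1.42×10^9 = 8.06×10^11 K⁴.
q = 5.67×10⁻⁸ × 8.06×10^11 / 1.792 = 25500 W/m².
Q = q·A = 25500 × 0.53 = 13500 W.

Q ≈ 13500 W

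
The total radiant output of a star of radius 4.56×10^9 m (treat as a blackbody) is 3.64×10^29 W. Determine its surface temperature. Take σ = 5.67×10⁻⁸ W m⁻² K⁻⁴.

T ≈ 12500 K

A = 4πr² = 4π × (4.56×10^9)² = 2.61×10^20 m².
From P = σAT⁴, T = (P / σA)^(1/4) = (3.64×10^29 / (5.67×10⁻⁸ × 2.61×10^20))^(1/4).
T = (2.46×10^16)^(1/4) = 12500 K.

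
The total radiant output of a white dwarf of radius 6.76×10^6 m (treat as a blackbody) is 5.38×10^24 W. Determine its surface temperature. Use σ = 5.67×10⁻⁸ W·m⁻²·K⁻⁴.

T ≈ 20200 K

A = 4πr² = 4π × (6.76×10^6)² = 5.74×10^14 m².
From P = σAT⁴, T = (P / σA)^(1/4) = (5.38×10^24 / (5.67×10⁻⁸ × 5.74×10^14))^(1/4).
T = (1.65×10^17)^(1/4) = 20200 K.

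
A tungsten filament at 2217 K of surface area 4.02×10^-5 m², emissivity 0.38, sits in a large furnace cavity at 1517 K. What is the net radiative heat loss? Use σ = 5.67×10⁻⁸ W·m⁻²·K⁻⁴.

Q ≈ 16.3 W

Q = εσA(T⁴ − T_s⁴). T⁴ − T_s⁴ = (2217)⁴ − (1517)⁴ = 2.42×10^13 − 5.30×10^12 = 1.89×10^13 K⁴.
Q = 0.38 × 5.67×10⁻⁸ × 4.02×10^-5 × 1.89×10^13 = 16.3 W.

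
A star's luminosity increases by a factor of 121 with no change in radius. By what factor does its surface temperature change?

factor ≈ 3.32

P ∝ T⁴ ⇒ T ∝ P^(1/4), so T scales by (121)^(1/4) = 3.32.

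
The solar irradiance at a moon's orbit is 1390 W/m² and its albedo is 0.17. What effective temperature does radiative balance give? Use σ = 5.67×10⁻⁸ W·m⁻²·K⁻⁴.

T ≈ 267 K

Power absorbed = (1−a)S·πR²; power emitted = 4πR²σT⁴. Equating and cancelling πR²:
T = ((1−a)S / 4σ)^(1/4) = (1150 / (4 × 5.67×10⁻⁸))^(1/4) = (5.09×10^9)^(1/4).
T = 267 K.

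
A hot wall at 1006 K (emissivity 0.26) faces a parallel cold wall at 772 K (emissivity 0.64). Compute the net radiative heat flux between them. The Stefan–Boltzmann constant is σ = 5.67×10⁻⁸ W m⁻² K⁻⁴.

For two large parallel gray plates, q = σ(T₁⁴ − T₂⁴) / (1/ε₁ + 1/ε₂ − 1).
1/ε₁ + 1/ε₂ − 1 = 1/0.26 + 1/0.64 − 1 = 4.409.
T₁⁴ − T₂⁴ = 1.02×10^12 − 3.55×10^11 = 6.69×10^11 K⁴.
q = 5.67×10⁻⁸ × 6.69×10^11 / 4.409 = 8600 W/m².

q ≈ 8600 W/m²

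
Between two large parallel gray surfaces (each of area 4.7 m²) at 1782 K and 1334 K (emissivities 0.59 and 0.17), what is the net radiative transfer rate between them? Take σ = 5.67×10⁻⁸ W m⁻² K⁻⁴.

Q ≈ 2.80×10^5 W

For two large parallel gray plates, q = σ(T₁⁴ − T₂⁴) / (1/ε₁ + 1/ε₂ − 1).
1/ε₁ + 1/ε₂ − 1 = 1/0.59 + 1/0.17 − 1 = 6.577.
T₁⁴ − T₂⁴ = 1.01×10^13 − 3.17×10^12 = 6.92×10^12 K⁴.
q = 5.67×10⁻⁸ × 6.92×10^12 / 6.577 = 59600 W/m².
Q = q·A = 59600 × 4.7 = 2.80×10^5 W.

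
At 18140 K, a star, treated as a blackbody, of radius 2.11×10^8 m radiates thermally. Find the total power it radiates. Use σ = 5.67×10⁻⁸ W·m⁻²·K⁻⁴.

P ≈ 3.43×10^27 W

A = 4πr² = 4π × (2.11×10^8)² = 5.59×10^17 m².
P = σAT⁴ = 5.67×10⁻⁸ × 5.59×10^17 × (18140)⁴ = 5.67×10⁻⁸ × 5.59×10^17 × 1.08×10^17.
P = 3.43×10^27 W.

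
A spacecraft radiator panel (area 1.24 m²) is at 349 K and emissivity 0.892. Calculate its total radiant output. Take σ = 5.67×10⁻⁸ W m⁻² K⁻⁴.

P = εσAT⁴ = 0.892 × 5.67×10⁻⁸ × 1.24 × (349)⁴ = 0.892 × 5.67×10⁻⁸ × 1.24 × 1.48×10^10.
P = 930 W.

P ≈ 930 W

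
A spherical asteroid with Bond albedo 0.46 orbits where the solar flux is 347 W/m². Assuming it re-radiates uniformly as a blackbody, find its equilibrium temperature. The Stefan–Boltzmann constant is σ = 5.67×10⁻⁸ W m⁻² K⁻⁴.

T ≈ 170 K

Power absorbed = (1−a)S·πR²; power emitted = 4πR²σT⁴. Equating and cancelling πR²:
T = ((1−a)S / 4σ)^(1/4) = (187 / (4 × 5.67×10⁻⁸))^(1/4) = (8.26×10^8)^(1/4).
T = 170 K.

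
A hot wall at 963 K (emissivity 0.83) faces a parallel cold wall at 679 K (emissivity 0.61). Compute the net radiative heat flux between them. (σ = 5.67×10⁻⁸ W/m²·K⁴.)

For two large parallel gray plates, q = σ(T₁⁴ − T₂⁴) / (1/ε₁ + 1/ε₂ − 1).
1/ε₁ + 1/ε₂ − 1 = 1/0.83 + 1/0.61 − 1 = 1.844.
T₁⁴ − T₂⁴ = 8.60×10^11 − 2.13×10^11 = 6.47×10^11 K⁴.
q = 5.67×10⁻⁸ × 6.47×10^11 / 1.844 = 19900 W/m².

q ≈ 19900 W/m²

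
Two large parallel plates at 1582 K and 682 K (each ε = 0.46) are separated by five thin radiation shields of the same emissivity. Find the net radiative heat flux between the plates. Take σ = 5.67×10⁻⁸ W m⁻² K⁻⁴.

q ≈ 17100 W/m²

Each of the 6 gaps contributes resistance (2/ε − 1) = 2/0.46 − 1 = 3.348; total = 20.09.
q = σ(T₁⁴ − T₂⁴) / 20.09 = 5.67×10⁻⁸ × 6.05×10^12 / 20.09 = 17100 W/m².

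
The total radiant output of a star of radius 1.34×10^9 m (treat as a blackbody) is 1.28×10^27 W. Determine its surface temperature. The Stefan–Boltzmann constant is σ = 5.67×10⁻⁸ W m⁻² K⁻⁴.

A = 4πr² = 4π × (1.34×10^9)² = 2.26×10^19 m².
From P = σAT⁴, T = (P / σA)^(1/4) = (1.28×10^27 / (5.67×10⁻⁸ × 2.26×10^19))^(1/4).
T = (1.00×10^15)^(1/4) = 5620 K.

T ≈ 5620 K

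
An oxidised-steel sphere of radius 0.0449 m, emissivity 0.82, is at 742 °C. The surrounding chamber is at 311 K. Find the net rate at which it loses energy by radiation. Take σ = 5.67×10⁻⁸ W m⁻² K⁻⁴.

A = 4πr² = 4π × (0.0449)² = 0.0253 m².
Convert: 742 °C = 1015 K.
Q = εσA(T⁴ − T_s⁴). T⁴ − T_s⁴ = (1015)⁴ − (311)⁴ = 1.06×10^12 − 9.35×10^9 = 1.05×10^12 K⁴.
Q = 0.82 × 5.67×10⁻⁸ × 0.0253 × 1.05×10^12 = 1240 W.

Q ≈ 1240 W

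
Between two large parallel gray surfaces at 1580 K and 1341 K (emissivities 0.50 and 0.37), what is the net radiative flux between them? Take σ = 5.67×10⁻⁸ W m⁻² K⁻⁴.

q ≈ 45900 W/m²

For two large parallel gray plates, q = σ(T₁⁴ − T₂⁴) / (1/ε₁ + 1/ε₂ − 1).
1/ε₁ + 1/ε₂ − 1 = 1/0.50 + 1/0.37 − 1 = 3.703.
T₁⁴ − T₂⁴ = 6.23×10^12 − 3.23×10^12 = 3.00×10^12 K⁴.
q = 5.67×10⁻⁸ × 3.00×10^12 / 3.703 = 45900 W/m².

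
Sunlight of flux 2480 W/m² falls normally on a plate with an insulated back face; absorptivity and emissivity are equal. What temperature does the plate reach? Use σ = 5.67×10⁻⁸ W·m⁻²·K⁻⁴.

Absorbed flux αS = emitted flux εσT⁴ (one radiating face); with α = ε, T = (S/σ)^(1/4).
T = (2480 / 5.67×10⁻⁸)^(1/4) = (4.37×10^10)^(1/4).
T = 457 K.

T ≈ 457 K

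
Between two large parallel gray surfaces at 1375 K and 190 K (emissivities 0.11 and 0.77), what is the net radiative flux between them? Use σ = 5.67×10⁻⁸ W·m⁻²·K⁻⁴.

q ≈ 21600 W/m²

For two large parallel gray plates, q = σ(T₁⁴ − T₂⁴) / (1/ε₁ + 1/ε₂ − 1).
1/ε₁ + 1/ε₂ − 1 = 1/0.11 + 1/0.77 − 1 = 9.390.
T₁⁴ − T₂⁴ = 3.57×10^12 − 1.30×10^9 = 3.57×10^12 K⁴.
q = 5.67×10⁻⁸ × 3.57×10^12 / 9.390 = 21600 W/m².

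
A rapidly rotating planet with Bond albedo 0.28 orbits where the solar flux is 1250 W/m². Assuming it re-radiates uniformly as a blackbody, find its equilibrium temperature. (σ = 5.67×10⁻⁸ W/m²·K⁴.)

Power absorbed = (1−a)S·πR²; power emitted = 4πR²σT⁴. Equating and cancelling πR²:
T = ((1−a)S / 4σ)^(1/4) = (900 / (4 × 5.67×10⁻⁸))^(1/4) = (3.97×10^9)^(1/4).
T = 251 K.

T ≈ 251 K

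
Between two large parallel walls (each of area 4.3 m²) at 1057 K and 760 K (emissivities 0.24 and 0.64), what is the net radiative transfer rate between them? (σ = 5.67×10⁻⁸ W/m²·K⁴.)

Q ≈ 47200 W

For two large parallel gray plates, q = σ(T₁⁴ − T₂⁴) / (1/ε₁ + 1/ε₂ − 1).
1/ε₁ + 1/ε₂ − 1 = 1/0.24 + 1/0.64 − 1 = 4.729.
T₁⁴ − T₂⁴ = 1.25×10^12 − 3.34×10^11 = 9.15×10^11 K⁴.
q = 5.67×10⁻⁸ × 9.15×10^11 / 4.729 = 11000 W/m².
Q = q·A = 11000 × 4.3 = 47200 W.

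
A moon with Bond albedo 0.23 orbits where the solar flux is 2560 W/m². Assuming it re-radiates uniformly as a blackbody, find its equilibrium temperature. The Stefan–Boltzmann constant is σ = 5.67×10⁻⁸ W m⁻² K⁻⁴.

Power absorbed = (1−a)S·πR²; power emitted = 4πR²σT⁴. Equating and cancelling πR²:
T = ((1−a)S / 4σ)^(1/4) = (1970 / (4 × 5.67×10⁻⁸))^(1/4) = (8.69×10^9)^(1/4).
T = 305 K.

T ≈ 305 K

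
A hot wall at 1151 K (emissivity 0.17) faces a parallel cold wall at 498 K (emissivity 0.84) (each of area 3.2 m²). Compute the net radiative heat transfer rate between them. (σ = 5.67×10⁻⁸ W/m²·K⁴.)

For two large parallel gray plates, q = σ(T₁⁴ − T₂⁴) / (1/ε₁ + 1/ε₂ − 1).
1/ε₁ + 1/ε₂ − 1 = 1/0.17 + 1/0.84 − 1 = 6.073.
T₁⁴ − T₂⁴ = 1.76×10^12 − 6.15×10^10 = 1.69×10^12 K⁴.
q = 5.67×10⁻⁸ × 1.69×10^12 / 6.073 = 15800 W/m².
Q = q·A = 15800 × 3.2 = 50600 W.

Q ≈ 50600 W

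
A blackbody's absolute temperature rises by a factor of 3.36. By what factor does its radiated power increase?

factor ≈ 127

P ∝ T⁴, so the power scales as (3.36)⁴ = 127.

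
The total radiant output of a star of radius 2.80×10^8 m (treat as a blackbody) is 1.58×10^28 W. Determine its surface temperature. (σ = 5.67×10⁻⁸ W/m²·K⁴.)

T ≈ 23100 K

A = 4πr² = 4π × (2.80×10^8)² = 9.85×10^17 m².
From P = σAT⁴, T = (P / σA)^(1/4) = (1.58×10^28 / (5.67×10⁻⁸ × 9.85×10^17))^(1/4).
T = (2.83×10^17)^(1/4) = 23100 K.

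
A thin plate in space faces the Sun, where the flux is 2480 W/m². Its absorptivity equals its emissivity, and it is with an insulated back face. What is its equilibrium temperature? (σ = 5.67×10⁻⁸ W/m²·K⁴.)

T ≈ 457 K

Absorbed flux αS = emitted flux εσT⁴ (one radiating face); with α = ε, T = (S/σ)^(1/4).
T = (2480 / 5.67×10⁻⁸)^(1/4) = (4.37×10^10)^(1/4).
T = 457 K.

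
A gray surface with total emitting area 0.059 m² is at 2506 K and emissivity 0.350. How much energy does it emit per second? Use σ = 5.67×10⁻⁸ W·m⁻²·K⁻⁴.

P ≈ 46200 W

P = εσAT⁴ = 0.350 × 5.67×10⁻⁸ × 0.0590 × (2506)⁴ = 0.350 × 5.67×10⁻⁸ × 0.0590 × 3.94×10^13.
P = 46200 W.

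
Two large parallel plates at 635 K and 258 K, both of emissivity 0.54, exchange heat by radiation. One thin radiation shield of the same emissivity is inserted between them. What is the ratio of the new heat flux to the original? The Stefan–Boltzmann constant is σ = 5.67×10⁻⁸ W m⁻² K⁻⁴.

ratio ≈ 0.500

With N identical shields there are N+1 = 2 gaps in series, each with the same radiative resistance, so the flux falls to 1/(N+1) of its unshielded value.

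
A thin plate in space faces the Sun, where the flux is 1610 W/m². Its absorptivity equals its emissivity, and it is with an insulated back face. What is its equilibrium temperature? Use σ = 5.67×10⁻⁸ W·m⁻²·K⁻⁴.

T ≈ 410 K

Absorbed flux αS = emitted flux εσT⁴ (one radiating face); with α = ε, T = (S/σ)^(1/4).
T = (1610 / 5.67×10⁻⁸)^(1/4) = (2.84×10^10)^(1/4).
T = 410 K.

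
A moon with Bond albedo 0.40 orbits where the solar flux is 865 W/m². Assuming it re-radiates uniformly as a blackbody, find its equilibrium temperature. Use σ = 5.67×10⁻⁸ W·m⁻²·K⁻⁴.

T ≈ 219 K

Power absorbed = (1−a)S·πR²; power emitted = 4πR²σT⁴. Equating and cancelling πR²:
T = ((1−a)S / 4σ)^(1/4) = (519 / (4 × 5.67×10⁻⁸))^(1/4) = (2.29×10^9)^(1/4).
T = 219 K.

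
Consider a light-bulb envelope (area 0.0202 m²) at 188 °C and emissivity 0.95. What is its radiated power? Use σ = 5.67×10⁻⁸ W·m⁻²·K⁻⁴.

P ≈ 49.1 W

188 °C = 461 K.
P = εσAT⁴ = 0.95 × 5.67×10⁻⁸ × 0.0202 × (461)⁴ = 0.95 × 5.67×10⁻⁸ × 0.0202 × 4.52×10^10.
P = 49.1 W.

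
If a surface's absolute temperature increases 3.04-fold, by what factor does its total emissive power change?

factor ≈ 85.4

P ∝ T⁴, so the power scales as (3.04)⁴ = 85.4.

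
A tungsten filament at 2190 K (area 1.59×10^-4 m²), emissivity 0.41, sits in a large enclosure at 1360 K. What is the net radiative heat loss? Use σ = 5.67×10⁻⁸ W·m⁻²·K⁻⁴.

Q ≈ 72.4 W

Q = εσA(T⁴ − T_s⁴). T⁴ − T_s⁴ = (2190)⁴ − (1360)⁴ = 2.30×10^13 − 3.42×10^12 = 1.96×10^13 K⁴.
Q = 0.41 × 5.67×10⁻⁸ × 1.59×10^-4 × 1.96×10^13 = 72.4 W.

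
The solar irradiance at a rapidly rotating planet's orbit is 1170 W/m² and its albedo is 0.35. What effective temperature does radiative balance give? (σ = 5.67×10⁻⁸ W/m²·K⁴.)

Power absorbed = (1−a)S·πR²; power emitted = 4πR²σT⁴. Equating and cancelling πR²:
T = ((1−a)S / 4σ)^(1/4) = (760 / (4 × 5.67×10⁻⁸))^(1/4) = (3.35×10^9)^(1/4).
T = 241 K.

T ≈ 241 K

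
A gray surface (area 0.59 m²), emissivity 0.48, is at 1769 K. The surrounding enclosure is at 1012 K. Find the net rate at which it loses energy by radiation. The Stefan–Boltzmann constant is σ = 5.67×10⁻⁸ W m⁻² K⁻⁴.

Q = εσA(T⁴ − T_s⁴). T⁴ − T_s⁴ = (1769)⁴ − (1012)⁴ = 9.79×10^12 − 1.05×10^12 = 8.74×10^12 K⁴.
Q = 0.48 × 5.67×10⁻⁸ × 0.590 × 8.74×10^12 = 1.40×10^5 W.

Q ≈ 1.40×10^5 W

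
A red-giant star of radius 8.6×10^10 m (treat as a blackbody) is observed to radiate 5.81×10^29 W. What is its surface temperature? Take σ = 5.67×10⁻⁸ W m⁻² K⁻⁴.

T ≈ 3240 K

A = 4πr² = 4π × (8.6×10^10)² = 9.29×10^22 m².
From P = σAT⁴, T = (P / σA)^(1/4) = (5.81×10^29 / (5.67×10⁻⁸ × 9.29×10^22))^(1/4).
T = (1.10×10^14)^(1/4) = 3240 K.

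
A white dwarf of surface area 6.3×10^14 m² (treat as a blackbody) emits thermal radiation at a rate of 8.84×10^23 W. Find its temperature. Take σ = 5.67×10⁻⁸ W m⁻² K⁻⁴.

From P = σAT⁴, T = (P / σA)^(1/4) = (8.84×10^23 / (5.67×10⁻⁸ × 6.30×10^14))^(1/4).
T = (2.47×10^16)^(1/4) = 12500 K.

T ≈ 12500 K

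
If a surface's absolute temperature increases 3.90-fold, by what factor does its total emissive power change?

factor ≈ 231

P ∝ T⁴, so the power scales as (3.90)⁴ = 231.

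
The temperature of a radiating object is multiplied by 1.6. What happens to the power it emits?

factor ≈ 6.55

P ∝ T⁴, so the power scales as (1.6)⁴ = 6.55.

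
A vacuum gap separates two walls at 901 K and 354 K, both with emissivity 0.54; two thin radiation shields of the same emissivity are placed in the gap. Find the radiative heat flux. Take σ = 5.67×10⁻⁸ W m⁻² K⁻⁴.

q ≈ 4500 W/m²

Each of the 3 gaps contributes resistance (2/ε − 1) = 2/0.54 − 1 = 2.704; total = 8.111.
q = σ(T₁⁴ − T₂⁴) / 8.111 = 5.67×10⁻⁸ × 6.43×10^11 / 8.111 = 4500 W/m².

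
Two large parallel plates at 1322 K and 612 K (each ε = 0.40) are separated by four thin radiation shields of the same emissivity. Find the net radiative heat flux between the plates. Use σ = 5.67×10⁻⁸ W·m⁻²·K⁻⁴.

q ≈ 8260 W/m²

Each of the 5 gaps contributes resistance (2/ε − 1) = 2/0.40 − 1 = 4.000; total = 20.00.
q = σ(T₁⁴ − T₂⁴) / 20.00 = 5.67×10⁻⁸ × 2.91×10^12 / 20.00 = 8260 W/m².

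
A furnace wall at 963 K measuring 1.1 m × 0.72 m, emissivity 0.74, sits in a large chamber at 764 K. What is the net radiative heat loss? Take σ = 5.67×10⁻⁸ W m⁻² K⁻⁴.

Q ≈ 17300 W

A = 1.1 × 0.72 = 0.792 m².
Q = εσA(T⁴ − T_s⁴). T⁴ − T_s⁴ = (963)⁴ − (764)⁴ = 8.60×10^11 − 3.41×10^11 = 5.19×10^11 K⁴.
Q = 0.74 × 5.67×10⁻⁸ × 0.792 × 5.19×10^11 = 17300 W.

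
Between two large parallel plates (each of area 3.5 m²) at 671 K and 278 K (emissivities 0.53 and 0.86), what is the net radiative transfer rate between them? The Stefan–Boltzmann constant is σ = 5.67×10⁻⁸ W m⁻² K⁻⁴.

For two large parallel gray plates, q = σ(T₁⁴ − T₂⁴) / (1/ε₁ + 1/ε₂ − 1).
1/ε₁ + 1/ε₂ − 1 = 1/0.53 + 1/0.86 − 1 = 2.050.
T₁⁴ − T₂⁴ = 2.03×10^11 − 5.97×10^9 = 1.97×10^11 K⁴.
q = 5.67×10⁻⁸ × 1.97×10^11 / 2.050 = 5440 W/m².
Q = q·A = 5440 × 3.5 = 19000 W.

Q ≈ 19000 W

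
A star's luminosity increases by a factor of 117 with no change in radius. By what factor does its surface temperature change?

P ∝ T⁴ ⇒ T ∝ P^(1/4), so T scales by (117)^(1/4) = 3.29.

factor ≈ 3.29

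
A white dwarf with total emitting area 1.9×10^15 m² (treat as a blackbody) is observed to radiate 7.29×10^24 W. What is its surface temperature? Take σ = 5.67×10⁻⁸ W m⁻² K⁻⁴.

T ≈ 16100 K

From P = σAT⁴, T = (P / σA)^(1/4) = (7.29×10^24 / (5.67×10⁻⁸ × 1.90×10^15))^(1/4).
T = (6.77×10^16)^(1/4) = 16100 K.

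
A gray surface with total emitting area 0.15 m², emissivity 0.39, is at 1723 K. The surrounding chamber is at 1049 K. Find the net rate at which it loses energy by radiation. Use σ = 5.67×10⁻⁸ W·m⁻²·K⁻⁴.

Q = εσA(T⁴ − T_s⁴). T⁴ − T_s⁴ = (1723)⁴ − (1049)⁴ = 8.81×10^12 − 1.21×10^12 = 7.60×10^12 K⁴.
Q = 0.39 × 5.67×10⁻⁸ × 0.150 × 7.60×10^12 = 25200 W.

Q ≈ 25200 W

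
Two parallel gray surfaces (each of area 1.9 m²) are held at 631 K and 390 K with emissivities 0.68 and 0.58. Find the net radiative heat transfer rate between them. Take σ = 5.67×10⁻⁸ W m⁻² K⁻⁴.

For two large parallel gray plates, q = σ(T₁⁴ − T₂⁴) / (1/ε₁ + 1/ε₂ − 1).
1/ε₁ + 1/ε₂ − 1 = 1/0.68 + 1/0.58 − 1 = 2.195.
T₁⁴ − T₂⁴ = 1.59×10^11 − 2.31×10^10 = 1.35×10^11 K⁴.
q = 5.67×10⁻⁸ × 1.35×10^11 / 2.195 = 3500 W/m².
Q = q·A = 3500 × 1.9 = 6650 W.

Q ≈ 6650 W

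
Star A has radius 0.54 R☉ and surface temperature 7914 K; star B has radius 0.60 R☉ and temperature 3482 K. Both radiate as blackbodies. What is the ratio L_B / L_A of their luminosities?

L = 4πR²σT⁴ ∝ R²T⁴, so L_B/L_A = (0.60/0.54)² × (3482/7914)⁴ = 1.23 × 0.0375 = 0.0463.

L_B/L_A ≈ 0.0463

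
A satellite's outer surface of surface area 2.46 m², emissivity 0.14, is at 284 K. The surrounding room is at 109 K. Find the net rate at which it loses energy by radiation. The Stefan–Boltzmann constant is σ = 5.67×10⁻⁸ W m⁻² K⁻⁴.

Q = εσA(T⁴ − T_s⁴). T⁴ − T_s⁴ = (284)⁴ − (109)⁴ = 6.51×10^9 − 1.41×10^8 = 6.36×10^9 K⁴.
Q = 0.14 × 5.67×10⁻⁸ × 2.46 × 6.36×10^9 = 124 W.

Q ≈ 124 W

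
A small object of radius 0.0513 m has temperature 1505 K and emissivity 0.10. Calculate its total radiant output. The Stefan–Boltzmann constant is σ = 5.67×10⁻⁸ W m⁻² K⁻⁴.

P ≈ 962 W

A = 4πr² = 4π × (0.0513)² = 0.0331 m².
Stefan–Boltzmann: P = εσAT⁴ = 0.10 × 5.67×10⁻⁸ × 0.0331 × (1505)⁴ = 0.10 × 5.67×10⁻⁸ × 0.0331 × 5.13×10^12.
P = 962 W.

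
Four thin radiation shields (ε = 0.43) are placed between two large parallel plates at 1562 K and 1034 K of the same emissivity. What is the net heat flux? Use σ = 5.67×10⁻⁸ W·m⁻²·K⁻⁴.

Each of the 5 gaps contributes resistance (2/ε − 1) = 2/0.43 − 1 = 3.651; total = 18.26.
q = σ(T₁⁴ − T₂⁴) / 18.26 = 5.67×10⁻⁸ × 4.81×10^12 / 18.26 = 14900 W/m².

q ≈ 14900 W/m²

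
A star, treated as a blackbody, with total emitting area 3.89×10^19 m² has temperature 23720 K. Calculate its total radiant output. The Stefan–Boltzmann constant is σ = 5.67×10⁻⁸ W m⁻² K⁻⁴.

P ≈ 6.98×10^29 W

P = σAT⁴ = 5.67×10⁻⁸ × 3.89×10^19 × (23720)⁴ = 5.67×10⁻⁸ × 3.89×10^19 × 3.17×10^17.
P = 6.98×10^29 W.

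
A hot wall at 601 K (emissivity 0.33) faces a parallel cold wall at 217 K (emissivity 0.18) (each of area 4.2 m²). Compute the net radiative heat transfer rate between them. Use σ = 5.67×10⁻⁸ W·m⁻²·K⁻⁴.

For two large parallel gray plates, q = σ(T₁⁴ − T₂⁴) / (1/ε₁ + 1/ε₂ − 1).
1/ε₁ + 1/ε₂ − 1 = 1/0.33 + 1/0.18 − 1 = 7.586.
T₁⁴ − T₂⁴ = 1.30×10^11 − 2.22×10^9 = 1.28×10^11 K⁴.
q = 5.67×10⁻⁸ × 1.28×10^11 / 7.586 = 959 W/m².
Q = q·A = 959 × 4.2 = 4030 W.

Q ≈ 4030 W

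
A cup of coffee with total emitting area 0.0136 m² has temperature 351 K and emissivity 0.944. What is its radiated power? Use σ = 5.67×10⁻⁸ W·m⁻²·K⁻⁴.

P ≈ 11.0 W

P = εσAT⁴ = 0.944 × 5.67×10⁻⁸ × 0.0136 × (351)⁴ = 0.944 × 5.67×10⁻⁸ × 0.0136 × 1.52×10^10.
P = 11.0 W.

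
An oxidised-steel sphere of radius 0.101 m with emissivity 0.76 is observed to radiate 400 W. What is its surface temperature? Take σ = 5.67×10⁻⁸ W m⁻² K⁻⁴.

A = 4πr² = 4π × (0.101)² = 0.128 m².
From P = εσAT⁴, T = (P / εσA)^(1/4) = (400 / (0.76 × 5.67×10⁻⁸ × 0.128))^(1/4).
T = (7.24×10^10)^(1/4) = 519 K.

T ≈ 519 K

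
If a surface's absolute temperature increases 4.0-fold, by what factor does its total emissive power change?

P ∝ T⁴, so the power scales as (4.0)⁴ = 256.

factor ≈ 256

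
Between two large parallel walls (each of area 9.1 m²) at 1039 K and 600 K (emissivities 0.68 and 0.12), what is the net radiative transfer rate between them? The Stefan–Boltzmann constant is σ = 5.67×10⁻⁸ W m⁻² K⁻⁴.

For two large parallel gray plates, q = σ(T₁⁴ − T₂⁴) / (1/ε₁ + 1/ε₂ − 1).
1/ε₁ + 1/ε₂ − 1 = 1/0.68 + 1/0.12 − 1 = 8.804.
T₁⁴ − T₂⁴ = 1.17×10^12 − 1.30×10^11 = 1.04×10^12 K⁴.
q = 5.67×10⁻⁸ × 1.04×10^12 / 8.804 = 6670 W/m².
Q = q·A = 6670 × 9.1 = 60700 W.

Q ≈ 60700 W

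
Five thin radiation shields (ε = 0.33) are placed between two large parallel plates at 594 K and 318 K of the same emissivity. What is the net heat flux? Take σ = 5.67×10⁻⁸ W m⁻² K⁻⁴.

q ≈ 213 W/m²

Each of the 6 gaps contributes resistance (2/ε − 1) = 2/0.33 − 1 = 5.061; total = 30.36.
q = σ(T₁⁴ − T₂⁴) / 30.36 = 5.67×10⁻⁸ × 1.14×10^11 / 30.36 = 213 W/m².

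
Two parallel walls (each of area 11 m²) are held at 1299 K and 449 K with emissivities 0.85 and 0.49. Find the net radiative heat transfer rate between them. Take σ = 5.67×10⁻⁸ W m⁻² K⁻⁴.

Q ≈ 7.89×10^5 W

For two large parallel gray plates, q = σ(T₁⁴ − T₂⁴) / (1/ε₁ + 1/ε₂ − 1).
1/ε₁ + 1/ε₂ − 1 = 1/0.85 + 1/0.49 − 1 = 2.217.
T₁⁴ − T₂⁴ = 2.85×10^12 − 4.06×10^10 = 2.81×10^12 K⁴.
q = 5.67×10⁻⁸ × 2.81×10^12 / 2.217 = 71800 W/m².
Q = q·A = 71800 × 11 = 7.89×10^5 W.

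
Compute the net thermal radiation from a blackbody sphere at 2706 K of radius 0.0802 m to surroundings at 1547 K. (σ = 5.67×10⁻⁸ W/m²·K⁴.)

Q ≈ 2.19×10^5 W

A = 4πr² = 4π × (0.0802)² = 0.0808 m².
Q = σA(T⁴ − T_s⁴). T⁴ − T_s⁴ = (2706)⁴ − (1547)⁴ = 5.36×10^13 − 5.73×10^12 = 4.79×10^13 K⁴.
Q = 5.67×10⁻⁸ × 0.0808 × 4.79×10^13 = 2.19×10^5 W.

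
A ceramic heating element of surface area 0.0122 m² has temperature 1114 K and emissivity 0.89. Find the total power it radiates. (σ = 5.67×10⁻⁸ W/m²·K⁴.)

Stefan–Boltzmann: P = εσAT⁴ = 0.89 × 5.67×10⁻⁸ × 0.0122 × (1114)⁴ = 0.89 × 5.67×10⁻⁸ × 0.0122 × 1.54×10^12.
P = 948 W.

P ≈ 948 W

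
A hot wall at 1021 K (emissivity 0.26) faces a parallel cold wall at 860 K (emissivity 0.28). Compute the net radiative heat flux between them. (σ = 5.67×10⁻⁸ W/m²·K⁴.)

q ≈ 4770 W/m²

For two large parallel gray plates, q = σ(T₁⁴ − T₂⁴) / (1/ε₁ + 1/ε₂ − 1).
1/ε₁ + 1/ε₂ − 1 = 1/0.26 + 1/0.28 − 1 = 6.418.
T₁⁴ − T₂⁴ = 1.09×10^12 − 5.47×10^11 = 5.40×10^11 K⁴.
q = 5.67×10⁻⁸ × 5.40×10^11 / 6.418 = 4770 W/m².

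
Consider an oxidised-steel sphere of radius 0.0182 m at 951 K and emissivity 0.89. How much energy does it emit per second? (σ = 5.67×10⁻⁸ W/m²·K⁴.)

A = 4πr² = 4π × (0.0182)² = 4.16×10^-3 m².
Stefan–Boltzmann: P = εσAT⁴ = 0.89 × 5.67×10⁻⁸ × 4.16×10^-3 × (951)⁴ = 0.89 × 5.67×10⁻⁸ × 4.16×10^-3 × 8.18×10^11.
P = 172 W.

P ≈ 172 W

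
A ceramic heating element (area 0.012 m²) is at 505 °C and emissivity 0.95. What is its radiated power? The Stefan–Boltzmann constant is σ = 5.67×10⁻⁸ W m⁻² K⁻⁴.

505 °C = 778 K.
P = εσAT⁴ = 0.95 × 5.67×10⁻⁸ × 0.0120 × (778)⁴ = 0.95 × 5.67×10⁻⁸ × 0.0120 × 3.66×10^11.
P = 237 W.

P ≈ 237 W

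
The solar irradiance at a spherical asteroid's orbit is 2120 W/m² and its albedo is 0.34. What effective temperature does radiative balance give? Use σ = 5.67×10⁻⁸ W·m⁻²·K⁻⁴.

T ≈ 280 K

Power absorbed = (1−a)S·πR²; power emitted = 4πR²σT⁴. Equating and cancelling πR²:
T = ((1−a)S / 4σ)^(1/4) = (1400 / (4 × 5.67×10⁻⁸))^(1/4) = (6.17×10^9)^(1/4).
T = 280 K.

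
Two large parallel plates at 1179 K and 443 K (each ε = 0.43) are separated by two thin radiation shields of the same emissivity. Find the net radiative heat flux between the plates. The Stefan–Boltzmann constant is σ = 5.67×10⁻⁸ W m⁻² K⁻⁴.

Each of the 3 gaps contributes resistance (2/ε − 1) = 2/0.43 − 1 = 3.651; total = 10.95.
q = σ(T₁⁴ − T₂⁴) / 10.95 = 5.67×10⁻⁸ × 1.89×10^12 / 10.95 = 9800 W/m².

q ≈ 9800 W/m²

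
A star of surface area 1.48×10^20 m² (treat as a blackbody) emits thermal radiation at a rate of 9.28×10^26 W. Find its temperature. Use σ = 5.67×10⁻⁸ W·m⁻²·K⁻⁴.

T ≈ 3240 K

From P = σAT⁴, T = (P / σA)^(1/4) = (9.28×10^26 / (5.67×10⁻⁸ × 1.48×10^20))^(1/4).
T = (1.11×10^14)^(1/4) = 3240 K.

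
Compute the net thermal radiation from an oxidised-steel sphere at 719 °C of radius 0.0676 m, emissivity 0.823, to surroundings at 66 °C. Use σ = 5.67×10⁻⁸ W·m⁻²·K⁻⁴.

Q ≈ 2560 W

A = 4πr² = 4π × (0.0676)² = 0.0574 m².
Convert: 719 °C = 992 K; 66 °C = 339 K.
Q = εσA(T⁴ − T_s⁴). T⁴ − T_s⁴ = (992)⁴ − (339)⁴ = 9.68×10^11 − 1.32×10^10 = 9.55×10^11 K⁴.
Q = 0.823 × 5.67×10⁻⁸ × 0.0574 × 9.55×10^11 = 2560 W.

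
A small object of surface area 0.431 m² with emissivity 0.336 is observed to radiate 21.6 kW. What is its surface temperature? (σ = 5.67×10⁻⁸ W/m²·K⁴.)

T ≈ 1270 K

From P = εσAT⁴, T = (P / εσA)^(1/4) = (21600 / (0.336 × 5.67×10⁻⁸ × 0.431))^(1/4).
T = (2.63×10^12)^(1/4) = 1270 K.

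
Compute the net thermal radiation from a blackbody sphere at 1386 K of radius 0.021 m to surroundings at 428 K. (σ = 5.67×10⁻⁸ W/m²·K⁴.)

A = 4πr² = 4π × (0.021)² = 5.54×10^-3 m².
Q = σA(T⁴ − T_s⁴). T⁴ − T_s⁴ = (1386)⁴ − (428)⁴ = 3.69×10^12 − 3.36×10^10 = 3.66×10^12 K⁴.
Q = 5.67×10⁻⁸ × 5.54×10^-3 × 3.66×10^12 = 1150 W.

Q ≈ 1150 W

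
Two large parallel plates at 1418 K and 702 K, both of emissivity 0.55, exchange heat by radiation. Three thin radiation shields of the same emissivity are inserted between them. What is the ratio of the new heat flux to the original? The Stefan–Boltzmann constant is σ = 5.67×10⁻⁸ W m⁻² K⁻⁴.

ratio ≈ 0.250

With N identical shields there are N+1 = 4 gaps in series, each with the same radiative resistance, so the flux falls to 1/(N+1) of its unshielded value.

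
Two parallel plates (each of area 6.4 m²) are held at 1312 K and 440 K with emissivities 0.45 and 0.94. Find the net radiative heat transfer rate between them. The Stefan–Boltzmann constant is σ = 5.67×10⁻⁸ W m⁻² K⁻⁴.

For two large parallel gray plates, q = σ(T₁⁴ − T₂⁴) / (1/ε₁ + 1/ε₂ − 1).
1/ε₁ + 1/ε₂ − 1 = 1/0.45 + 1/0.94 − 1 = 2.286.
T₁⁴ − T₂⁴ = 2.96×10^12 − 3.75×10^10 = 2.93×10^12 K⁴.
q = 5.67×10⁻⁸ × 2.93×10^12 / 2.286 = 72600 W/m².
Q = q·A = 72600 × 6.4 = 4.64×10^5 W.

Q ≈ 4.64×10^5 W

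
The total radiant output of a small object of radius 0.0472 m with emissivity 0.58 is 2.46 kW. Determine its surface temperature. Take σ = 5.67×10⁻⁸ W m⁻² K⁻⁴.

A = 4πr² = 4π × (0.0472)² = 0.0280 m².
From P = εσAT⁴, T = (P / εσA)^(1/4) = (2460 / (0.58 × 5.67×10⁻⁸ × 0.0280))^(1/4).
T = (2.67×10^12)^(1/4) = 1280 K.

T ≈ 1280 K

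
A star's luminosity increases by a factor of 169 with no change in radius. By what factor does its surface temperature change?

P ∝ T⁴ ⇒ T ∝ P^(1/4), so T scales by (169)^(1/4) = 3.61.

factor ≈ 3.61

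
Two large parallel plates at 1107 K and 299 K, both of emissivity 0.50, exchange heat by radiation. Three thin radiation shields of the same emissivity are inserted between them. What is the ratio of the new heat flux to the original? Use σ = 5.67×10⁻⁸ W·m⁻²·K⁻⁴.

With N identical shields there are N+1 = 4 gaps in series, each with the same radiative resistance, so the flux falls to 1/(N+1) of its unshielded value.

ratio ≈ 0.250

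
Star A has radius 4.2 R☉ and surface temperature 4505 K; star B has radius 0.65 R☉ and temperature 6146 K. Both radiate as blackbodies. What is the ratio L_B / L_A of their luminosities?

L = 4πR²σT⁴ ∝ R²T⁴, so L_B/L_A = (0.65/4.2)² × (6146/4505)⁴ = 0.0240 × 3.46 = 0.0830.

L_B/L_A ≈ 0.0830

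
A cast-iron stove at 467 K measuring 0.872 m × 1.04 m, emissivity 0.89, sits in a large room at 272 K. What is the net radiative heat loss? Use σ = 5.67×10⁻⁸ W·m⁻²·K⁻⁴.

A = 0.872 × 1.04 = 0.907 m².
Q = εσA(T⁴ − T_s⁴). T⁴ − T_s⁴ = (467)⁴ − (272)⁴ = 4.76×10^10 − 5.47×10^9 = 4.21×10^10 K⁴.
Q = 0.89 × 5.67×10⁻⁸ × 0.907 × 4.21×10^10 = 1930 W.

Q ≈ 1930 W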